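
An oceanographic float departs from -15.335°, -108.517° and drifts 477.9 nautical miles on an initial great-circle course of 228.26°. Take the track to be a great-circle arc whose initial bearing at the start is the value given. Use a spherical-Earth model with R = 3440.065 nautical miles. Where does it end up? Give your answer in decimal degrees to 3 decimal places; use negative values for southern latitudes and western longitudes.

Central angle δ = d/R = 0.138922 rad.
Start latitude φ₁ = -0.267646 rad; initial bearing θ = 3.983889 rad.
Applying the spherical law of cosines for sides, sin φ₂ = sin φ₁ cos δ + cos φ₁ sin δ cos θ = -0.350822, so φ₂ = -20.538°.
For the longitude increment, Δλ = atan2( sin θ sin δ cos φ₁, cos δ − sin φ₁ sin φ₂ ) = atan2(-0.099648, 0.897587) = -6.335°.
λ₂ = λ₁ + Δλ = -114.852°.

latitude -20.538°, longitude -114.852°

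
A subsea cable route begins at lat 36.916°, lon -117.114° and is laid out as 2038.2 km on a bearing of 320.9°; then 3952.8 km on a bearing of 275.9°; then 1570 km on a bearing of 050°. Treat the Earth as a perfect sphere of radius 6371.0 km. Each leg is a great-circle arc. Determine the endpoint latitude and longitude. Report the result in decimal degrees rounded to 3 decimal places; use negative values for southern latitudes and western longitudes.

Apply the spherical direct solution leg by leg, carrying full precision between legs.
Leg 1: from (36.916°, -117.114°), δ = 2038.2/6371 = 0.319918 rad, θ = 320.9° → φ = 49.933°, λ = -135.061°.
Leg 2: from (49.933°, -135.061°), δ = 3952.8/6371 = 0.620436 rad, θ = 275.9° → φ = 41.386°, λ = 174.513°.
Leg 3: from (41.386°, 174.513°), δ = 1570/6371 = 0.246429 rad, θ = 50° → φ = 49.359°, λ = -168.814°.

latitude 49.359°, longitude -168.814°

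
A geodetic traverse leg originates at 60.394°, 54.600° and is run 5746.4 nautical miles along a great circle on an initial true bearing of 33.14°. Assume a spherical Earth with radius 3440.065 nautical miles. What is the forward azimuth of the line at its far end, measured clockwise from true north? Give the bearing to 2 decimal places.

final bearing 163.41°

Central angle δ = d/R = 1.670434 rad.
With φ₁ = 60.394° = 1.054074 rad and θ = 33.14° = 0.578402 rad:
Applying the spherical law of cosines for sides, sin φ₂ = sin φ₁ cos δ + cos φ₁ sin δ cos θ = 0.325135, so φ₂ = 18.974°.
For the longitude increment, Δλ = atan2( sin θ sin δ cos φ₁, cos δ − sin φ₁ sin φ₂ ) = atan2(0.268742, -0.382159) = 144.884°.
λ₂ = 54.600° + 144.884° = 199.484°, normalized to (−180°, 180°] → -160.516°.
The forward bearing on arrival equals the back-azimuth from the destination plus 180°.
Back-azimuth from P₂ (18.97°, -160.52°) to P₁ (60.39°, 54.60°), with Δλ' = λ₁ − λ₂ = 215.12°: atan2( sin Δλ' cos φ₁ , cos φ₂ sin φ₁ − sin φ₂ cos φ₁ cos Δλ' ) = 343.41°.
Final bearing = (343.41° + 180°) mod 360° = 163.41°.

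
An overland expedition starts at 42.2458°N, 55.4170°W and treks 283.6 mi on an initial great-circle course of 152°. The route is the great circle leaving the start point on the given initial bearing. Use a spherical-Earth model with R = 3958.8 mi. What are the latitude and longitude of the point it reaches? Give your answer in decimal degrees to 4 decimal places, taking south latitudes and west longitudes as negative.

latitude 38.5945°, longitude -52.9529°

Central angle δ = d/R = 0.071638 rad.
With φ₁ = 42.2458° = 0.737328 rad and θ = 152° = 2.652900 rad:
sin φ₂ = sin φ₁ cos δ + cos φ₁ sin δ cos θ = (0.672313)(0.997435) + (0.740267)(0.071577)(-0.882948) = 0.623804
φ₂ = asin(0.623804) = 0.673601 rad = 38.5945°.
Then Δλ = atan2(0.024875, 0.578044) = 0.043007 rad, from sin θ sin δ cos φ₁ over cos δ − sin φ₁ sin φ₂.
λ₂ = λ₁ + Δλ = -52.9529°.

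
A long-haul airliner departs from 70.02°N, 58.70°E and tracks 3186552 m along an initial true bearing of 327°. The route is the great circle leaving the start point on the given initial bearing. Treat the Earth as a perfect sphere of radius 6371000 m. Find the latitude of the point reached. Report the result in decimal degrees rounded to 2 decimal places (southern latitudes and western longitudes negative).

δ = 3186552/6371000 = 0.500165 rad (28.6574°).
Start latitude φ₁ = 1.222080 rad; initial bearing θ = 5.707227 rad.
Destination latitude: φ₂ = arcsin( sin φ₁ cos δ + cos φ₁ sin δ cos θ ) = arcsin(0.962117) = 74.18°.
For the longitude increment, Δλ = atan2( sin θ sin δ cos φ₁, cos δ − sin φ₁ sin φ₂ ) = atan2(-0.089248, -0.026706) = -106.66°.
Hence λ₂ = 58.70° + -106.66° = -47.96°.

latitude 74.18°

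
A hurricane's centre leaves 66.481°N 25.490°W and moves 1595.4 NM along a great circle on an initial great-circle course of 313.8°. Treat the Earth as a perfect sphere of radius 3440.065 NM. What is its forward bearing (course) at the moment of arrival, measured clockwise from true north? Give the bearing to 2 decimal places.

final bearing 240.47°

The arc subtends δ = 1595.4/3440.065 = 0.463770 rad at the centre.
Converting: φ₁ = 1.160312 rad, θ = 5.476843 rad.
Destination latitude: φ₂ = arcsin( sin φ₁ cos δ + cos φ₁ sin δ cos θ ) = arcsin(0.943626) = 70.670°.
Δλ = atan2( sin θ sin δ cos φ₁ , cos δ − sin φ₁ sin φ₂ ) = atan2(-0.128838, 0.029135) = -1.348401 rad = -77.258°.
λ₂ = -25.490° + -77.258° = -102.748°.
The forward bearing on arrival equals the back-azimuth from the destination plus 180°.
Back-azimuth from P₂ (70.67°, -102.75°) to P₁ (66.48°, -25.49°), with Δλ' = λ₁ − λ₂ = 77.26°: atan2( sin Δλ' cos φ₁ , cos φ₂ sin φ₁ − sin φ₂ cos φ₁ cos Δλ' ) = 60.47°.
Final bearing = (60.47° + 180°) mod 360° = 240.47°.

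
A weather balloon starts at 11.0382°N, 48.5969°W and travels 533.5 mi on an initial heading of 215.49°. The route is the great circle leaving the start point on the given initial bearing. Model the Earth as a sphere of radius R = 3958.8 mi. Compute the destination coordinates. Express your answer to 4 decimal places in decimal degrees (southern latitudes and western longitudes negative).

latitude 4.7240°, longitude -53.0859°

Angular distance δ = d/R = 533.5 / 3958.8 = 0.134763 rad.
With φ₁ = 11.0382° = 0.192653 rad and θ = 215.49° = 3.761010 rad:
Applying the spherical law of cosines for sides, sin φ₂ = sin φ₁ cos δ + cos φ₁ sin δ cos θ = 0.082357, so φ₂ = 4.7240°.
For the longitude increment, Δλ = atan2( sin θ sin δ cos φ₁, cos δ − sin φ₁ sin φ₂ ) = atan2(-0.076559, 0.975165) = -4.4890°.
Hence λ₂ = -48.5969° + -4.4890° = -53.0859°.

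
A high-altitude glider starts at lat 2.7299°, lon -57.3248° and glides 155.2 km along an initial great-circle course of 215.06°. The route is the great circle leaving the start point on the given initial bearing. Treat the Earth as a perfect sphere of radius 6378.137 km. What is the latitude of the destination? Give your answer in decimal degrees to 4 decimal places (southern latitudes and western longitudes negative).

Angular distance δ = d/R = 155.2 / 6378.137 = 0.024333 rad.
Converting: φ₁ = 0.047646 rad, θ = 3.753505 rad.
Destination latitude: φ₂ = arcsin( sin φ₁ cos δ + cos φ₁ sin δ cos θ ) = arcsin(0.027720) = 1.5885°.
Then Δλ = atan2(-0.013961, 0.998384) = -0.013982 rad, from sin θ sin δ cos φ₁ over cos δ − sin φ₁ sin φ₂.
λ₂ = -57.3248° + -0.8011° = -58.1259°.

latitude 1.5885°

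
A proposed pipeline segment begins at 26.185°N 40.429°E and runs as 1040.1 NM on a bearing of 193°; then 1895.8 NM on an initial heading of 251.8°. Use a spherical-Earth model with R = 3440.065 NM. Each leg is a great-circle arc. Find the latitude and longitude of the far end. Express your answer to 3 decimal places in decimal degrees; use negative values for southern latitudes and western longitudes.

latitude -1.395°, longitude 6.698°

Apply the spherical direct solution leg by leg, carrying full precision between legs.
Leg 1: from (26.185°, 40.429°), δ = 1040.1/3440.065 = 0.302349 rad, θ = 193° → φ = 9.259°, λ = 36.538°.
Leg 2: from (9.259°, 36.538°), δ = 1895.8/3440.065 = 0.551094 rad, θ = 251.8° → φ = -1.395°, λ = 6.698°.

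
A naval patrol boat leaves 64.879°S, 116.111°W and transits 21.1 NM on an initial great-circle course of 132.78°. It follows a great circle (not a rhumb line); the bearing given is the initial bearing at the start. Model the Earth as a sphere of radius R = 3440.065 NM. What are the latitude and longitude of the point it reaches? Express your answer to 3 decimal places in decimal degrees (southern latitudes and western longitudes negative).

Central angle δ = d/R = 0.006134 rad.
With φ₁ = -64.879° = -1.132352 rad and θ = 132.78° = 2.317448 rad:
Applying the spherical law of cosines for sides, sin φ₂ = sin φ₁ cos δ + cos φ₁ sin δ cos θ = -0.907165, so φ₂ = -65.116°.
Δλ = atan2( sin θ sin δ cos φ₁ , cos δ − sin φ₁ sin φ₂ ) = atan2(0.001911, 0.178622) = 0.010699 rad = 0.613°.
λ₂ = -116.111° + 0.613° = -115.498°.

latitude -65.116°, longitude -115.498°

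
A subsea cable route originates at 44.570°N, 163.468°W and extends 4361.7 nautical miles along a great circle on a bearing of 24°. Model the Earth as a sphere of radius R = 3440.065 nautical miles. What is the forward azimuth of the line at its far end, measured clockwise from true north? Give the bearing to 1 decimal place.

final bearing 148.7°

Central angle δ = d/R = 1.267912 rad.
With φ₁ = 44.570° = 0.777893 rad and θ = 24° = 0.418879 rad:
sin φ₂ = sin φ₁ cos δ + cos φ₁ sin δ cos θ = (0.701780)(0.298274) + (0.712394)(0.954480)(0.913545) = 0.830502
φ₂ = asin(0.830502) = 0.980009 rad = 56.150°.
Δλ = atan2( sin θ sin δ cos φ₁ , cos δ − sin φ₁ sin φ₂ ) = atan2(0.276567, -0.284556) = 2.370431 rad = 135.816°.
λ₂ = λ₁ + Δλ = -27.652°.
The forward bearing on arrival equals the back-azimuth from the destination plus 180°.
Back-azimuth from P₂ (56.2°, -27.7°) to P₁ (44.6°, -163.5°), with Δλ' = λ₁ − λ₂ = -135.8°: atan2( sin Δλ' cos φ₁ , cos φ₂ sin φ₁ − sin φ₂ cos φ₁ cos Δλ' ) = 328.7°.
Final bearing = (328.7° + 180°) mod 360° = 148.7°.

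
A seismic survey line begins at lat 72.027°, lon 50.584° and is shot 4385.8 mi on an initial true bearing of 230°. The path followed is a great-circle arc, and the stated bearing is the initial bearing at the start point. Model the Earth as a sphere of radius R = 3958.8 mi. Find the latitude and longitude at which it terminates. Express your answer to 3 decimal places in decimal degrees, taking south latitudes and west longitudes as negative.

δ = 4385.8/3958.8 = 1.107861 rad (63.4758°).
Start latitude φ₁ = 1.257108 rad; initial bearing θ = 4.014257 rad.
Applying the spherical law of cosines for sides, sin φ₂ = sin φ₁ cos δ + cos φ₁ sin δ cos θ = 0.247317, so φ₂ = 14.319°.
Then Δλ = atan2(-0.211498, 0.211328) = -0.785799 rad, from sin θ sin δ cos φ₁ over cos δ − sin φ₁ sin φ₂.
Hence λ₂ = 50.584° + -45.023° = 5.561°.

latitude 14.319°, longitude 5.561°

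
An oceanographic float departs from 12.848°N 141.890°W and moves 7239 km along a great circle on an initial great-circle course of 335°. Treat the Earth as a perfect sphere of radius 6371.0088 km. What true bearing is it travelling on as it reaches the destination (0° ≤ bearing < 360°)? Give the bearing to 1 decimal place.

Angular distance δ = d/R = 7239 / 6371.0088 = 1.136241 rad.
Start latitude φ₁ = 0.224240 rad; initial bearing θ = 5.846853 rad.
Applying the spherical law of cosines for sides, sin φ₂ = sin φ₁ cos δ + cos φ₁ sin δ cos θ = 0.895109, so φ₂ = 63.522°.
Then Δλ = atan2(-0.373741, 0.221966) = -1.034872 rad, from sin θ sin δ cos φ₁ over cos δ − sin φ₁ sin φ₂.
λ₂ = -141.890° + -59.294° = -201.184°, normalized to (−180°, 180°] → 158.816°.
The forward bearing on arrival equals the back-azimuth from the destination plus 180°.
Back-azimuth from P₂ (63.5°, 158.8°) to P₁ (12.8°, -141.9°), with Δλ' = λ₁ − λ₂ = -300.7°: atan2( sin Δλ' cos φ₁ , cos φ₂ sin φ₁ − sin φ₂ cos φ₁ cos Δλ' ) = 112.5°.
Final bearing = (112.5° + 180°) mod 360° = 292.5°.

final bearing 292.5°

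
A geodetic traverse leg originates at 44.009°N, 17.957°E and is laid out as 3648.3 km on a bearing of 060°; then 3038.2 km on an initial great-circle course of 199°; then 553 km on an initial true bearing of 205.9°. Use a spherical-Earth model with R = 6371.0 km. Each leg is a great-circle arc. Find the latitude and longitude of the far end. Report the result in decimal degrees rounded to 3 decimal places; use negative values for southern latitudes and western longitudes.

Apply the spherical direct solution leg by leg, carrying full precision between legs.
Leg 1: from (44.009°, 17.957°), δ = 3648.3/6371 = 0.572642 rad, θ = 60° → φ = 51.150°, λ = 66.382°.
Leg 2: from (51.150°, 66.382°), δ = 3038.2/6371 = 0.476880 rad, θ = 199° → φ = 24.814°, λ = 56.906°.
Leg 3: from (24.814°, 56.906°), δ = 553/6371 = 0.086800 rad, θ = 205.9° → φ = 20.322°, λ = 54.592°.

latitude 20.322°, longitude 54.592°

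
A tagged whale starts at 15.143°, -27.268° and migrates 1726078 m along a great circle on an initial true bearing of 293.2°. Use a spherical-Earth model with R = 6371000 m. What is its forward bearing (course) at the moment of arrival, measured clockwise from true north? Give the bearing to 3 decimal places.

Angular distance δ = d/R = 1726078 / 6371000 = 0.270927 rad.
Start latitude φ₁ = 0.264295 rad; initial bearing θ = 5.117305 rad.
Applying the spherical law of cosines for sides, sin φ₂ = sin φ₁ cos δ + cos φ₁ sin δ cos θ = 0.353468, so φ₂ = 20.700°.
For the longitude increment, Δλ = atan2( sin θ sin δ cos φ₁, cos δ − sin φ₁ sin φ₂ ) = atan2(-0.237442, 0.871187) = -15.246°.
Hence λ₂ = -27.268° + -15.246° = -42.514°.
The forward bearing on arrival equals the back-azimuth from the destination plus 180°.
Back-azimuth from P₂ (20.700°, -42.514°) to P₁ (15.143°, -27.268°), with Δλ' = λ₁ − λ₂ = 15.246°: atan2( sin Δλ' cos φ₁ , cos φ₂ sin φ₁ − sin φ₂ cos φ₁ cos Δλ' ) = 108.478°.
Final bearing = (108.478° + 180°) mod 360° = 288.478°.

final bearing 288.478°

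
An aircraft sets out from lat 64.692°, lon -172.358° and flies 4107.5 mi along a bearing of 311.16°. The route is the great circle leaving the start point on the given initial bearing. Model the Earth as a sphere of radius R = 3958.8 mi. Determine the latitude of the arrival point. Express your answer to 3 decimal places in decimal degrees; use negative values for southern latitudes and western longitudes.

δ = 4107.5/3958.8 = 1.037562 rad (59.4479°).
With φ₁ = 64.692° = 1.129088 rad and θ = 311.16° = 5.430767 rad:
Destination latitude: φ₂ = arcsin( sin φ₁ cos δ + cos φ₁ sin δ cos θ ) = arcsin(0.701828) = 44.574°.
For the longitude increment, Δλ = atan2( sin θ sin δ cos φ₁, cos δ − sin φ₁ sin φ₂ ) = atan2(-0.277160, -0.126147) = -114.472°.
λ₂ = -172.358° + -114.472° = -286.830°, normalized to (−180°, 180°] → 73.170°.

latitude 44.574°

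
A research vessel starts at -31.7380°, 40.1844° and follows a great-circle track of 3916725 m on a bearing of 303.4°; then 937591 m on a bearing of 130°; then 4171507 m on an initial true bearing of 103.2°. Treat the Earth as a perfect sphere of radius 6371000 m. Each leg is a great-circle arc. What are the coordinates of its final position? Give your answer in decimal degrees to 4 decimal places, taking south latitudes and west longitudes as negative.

latitude -19.4941°, longitude 56.6253°

Apply the spherical direct solution leg by leg, carrying full precision between legs.
Leg 1: from (-31.7380°, 40.1844°), δ = 3916725/6371000 = 0.614774 rad, θ = 303.4° → φ = -9.1893°, λ = 10.9897°.
Leg 2: from (-9.1893°, 10.9897°), δ = 937591/6371000 = 0.147165 rad, θ = 130° → φ = -14.5376°, λ = 17.6536°.
Leg 3: from (-14.5376°, 17.6536°), δ = 4171507/6371000 = 0.654765 rad, θ = 103.2° → φ = -19.4941°, λ = 56.6253°.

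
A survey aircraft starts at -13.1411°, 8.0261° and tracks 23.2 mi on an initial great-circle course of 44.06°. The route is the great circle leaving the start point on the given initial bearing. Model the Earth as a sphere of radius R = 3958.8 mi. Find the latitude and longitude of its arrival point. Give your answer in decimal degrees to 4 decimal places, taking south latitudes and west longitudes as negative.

Central angle δ = d/R = 0.005860 rad.
With φ₁ = -13.1411° = -0.229355 rad and θ = 44.06° = 0.768992 rad:
sin φ₂ = sin φ₁ cos δ + cos φ₁ sin δ cos θ = (-0.227350)(0.999983) + (0.973813)(0.005860)(0.718612) = -0.223245
φ₂ = asin(-0.223245) = -0.225142 rad = -12.8997°.
For the longitude increment, Δλ = atan2( sin θ sin δ cos φ₁, cos δ − sin φ₁ sin φ₂ ) = atan2(0.003969, 0.949228) = 0.2395°.
Hence λ₂ = 8.0261° + 0.2395° = 8.2656°.

latitude -12.8997°, longitude 8.2656°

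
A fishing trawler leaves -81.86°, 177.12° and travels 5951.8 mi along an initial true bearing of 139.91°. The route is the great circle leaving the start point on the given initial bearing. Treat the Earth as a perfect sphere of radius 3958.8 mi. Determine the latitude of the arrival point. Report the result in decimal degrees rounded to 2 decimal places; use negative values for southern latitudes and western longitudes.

latitude -10.06°

Angular distance δ = d/R = 5951.8 / 3958.8 = 1.503435 rad.
Converting: φ₁ = -1.428727 rad, θ = 2.441890 rad.
Destination latitude: φ₂ = arcsin( sin φ₁ cos δ + cos φ₁ sin δ cos θ ) = arcsin(-0.174709) = -10.06°.
For the longitude increment, Δλ = atan2( sin θ sin δ cos φ₁, cos δ − sin φ₁ sin φ₂ ) = atan2(0.090977, -0.105639) = 139.26°.
λ₂ = 177.12° + 139.26° = 316.38°, normalized to (−180°, 180°] → -43.62°.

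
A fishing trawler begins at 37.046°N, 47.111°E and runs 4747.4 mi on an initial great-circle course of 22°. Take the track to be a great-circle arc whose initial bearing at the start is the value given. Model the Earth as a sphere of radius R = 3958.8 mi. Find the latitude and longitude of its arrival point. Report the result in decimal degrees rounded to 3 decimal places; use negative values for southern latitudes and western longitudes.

Central angle δ = d/R = 1.199202 rad.
Converting: φ₁ = 0.646575 rad, θ = 0.383972 rad.
Applying the spherical law of cosines for sides, sin φ₂ = sin φ₁ cos δ + cos φ₁ sin δ cos θ = 0.908279, so φ₂ = 65.269°.
Then Δλ = atan2(0.278587, -0.184096) = 2.154742 rad, from sin θ sin δ cos φ₁ over cos δ − sin φ₁ sin φ₂.
Hence λ₂ = 47.111° + 123.458° = 170.569°.

latitude 65.269°, longitude 170.569°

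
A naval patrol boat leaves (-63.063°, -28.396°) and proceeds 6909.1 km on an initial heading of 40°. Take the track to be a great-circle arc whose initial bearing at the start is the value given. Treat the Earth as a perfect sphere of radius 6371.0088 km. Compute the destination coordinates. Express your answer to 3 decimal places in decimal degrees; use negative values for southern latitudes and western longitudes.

latitude -6.309°, longitude 6.474°

Central angle δ = d/R = 1.084459 rad.
With φ₁ = -63.063° = -1.100657 rad and θ = 40° = 0.698132 rad:
Applying the spherical law of cosines for sides, sin φ₂ = sin φ₁ cos δ + cos φ₁ sin δ cos θ = -0.109892, so φ₂ = -6.309°.
Then Δλ = atan2(0.257426, 0.369421) = 0.608600 rad, from sin θ sin δ cos φ₁ over cos δ − sin φ₁ sin φ₂.
λ₂ = -28.396° + 34.870° = 6.474°.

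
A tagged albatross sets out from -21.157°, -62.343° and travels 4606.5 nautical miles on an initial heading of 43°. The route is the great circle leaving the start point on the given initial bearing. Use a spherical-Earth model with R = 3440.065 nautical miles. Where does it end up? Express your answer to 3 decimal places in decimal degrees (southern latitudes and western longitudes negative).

latitude 35.517°, longitude -7.707°

δ = 4606.5/3440.065 = 1.339074 rad (76.7233°).
Converting: φ₁ = -0.369259 rad, θ = 0.750492 rad.
sin φ₂ = sin φ₁ cos δ + cos φ₁ sin δ cos θ = (-0.360925)(0.229655) + (0.932595)(0.973272)(0.731354) = 0.580939
φ₂ = asin(0.580939) = 0.619882 rad = 35.517°.
For the longitude increment, Δλ = atan2( sin θ sin δ cos φ₁, cos δ − sin φ₁ sin φ₂ ) = atan2(0.619029, 0.439330) = 54.636°.
λ₂ = λ₁ + Δλ = -7.707°.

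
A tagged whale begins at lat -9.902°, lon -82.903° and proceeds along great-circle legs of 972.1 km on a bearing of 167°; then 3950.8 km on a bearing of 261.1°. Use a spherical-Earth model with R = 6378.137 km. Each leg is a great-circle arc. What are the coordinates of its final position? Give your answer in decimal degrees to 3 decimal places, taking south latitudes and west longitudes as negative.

Apply the spherical direct solution leg by leg, carrying full precision between legs.
Leg 1: from (-9.902°, -82.903°), δ = 972.1/6378.137 = 0.152411 rad, θ = 167° → φ = -18.403°, λ = -80.840°.
Leg 2: from (-18.403°, -80.840°), δ = 3950.8/6378.137 = 0.619429 rad, θ = 261.1° → φ = -20.015°, λ = -118.462°.

latitude -20.015°, longitude -118.462°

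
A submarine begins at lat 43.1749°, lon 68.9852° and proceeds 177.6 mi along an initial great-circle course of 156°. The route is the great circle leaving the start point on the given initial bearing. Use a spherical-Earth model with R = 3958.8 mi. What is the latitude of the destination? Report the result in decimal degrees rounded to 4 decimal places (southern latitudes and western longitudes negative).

Central angle δ = d/R = 0.044862 rad.
Converting: φ₁ = 0.753544 rad, θ = 2.722714 rad.
Applying the spherical law of cosines for sides, sin φ₂ = sin φ₁ cos δ + cos φ₁ sin δ cos θ = 0.653661, so φ₂ = 40.8182°.
For the longitude increment, Δλ = atan2( sin θ sin δ cos φ₁, cos δ − sin φ₁ sin φ₂ ) = atan2(0.013303, 0.551741) = 1.3811°.
Hence λ₂ = 68.9852° + 1.3811° = 70.3663°.

latitude 40.8182°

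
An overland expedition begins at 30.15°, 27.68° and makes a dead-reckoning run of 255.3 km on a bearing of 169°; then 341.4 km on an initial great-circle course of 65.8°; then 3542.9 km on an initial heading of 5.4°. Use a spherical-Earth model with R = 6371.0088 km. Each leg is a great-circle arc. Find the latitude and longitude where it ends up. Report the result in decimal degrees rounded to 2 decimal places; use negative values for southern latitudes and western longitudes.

Apply the spherical direct solution leg by leg, carrying full precision between legs.
Leg 1: from (30.15°, 27.68°), δ = 255.3/6371.0088 = 0.040072 rad, θ = 169° → φ = 27.90°, λ = 28.18°.
Leg 2: from (27.90°, 28.18°), δ = 341.4/6371.0088 = 0.053586 rad, θ = 65.8° → φ = 29.12°, λ = 31.38°.
Leg 3: from (29.12°, 31.38°), δ = 3542.9/6371.0088 = 0.556097 rad, θ = 5.4° → φ = 60.74°, λ = 37.21°.

latitude 60.74°, longitude 37.21°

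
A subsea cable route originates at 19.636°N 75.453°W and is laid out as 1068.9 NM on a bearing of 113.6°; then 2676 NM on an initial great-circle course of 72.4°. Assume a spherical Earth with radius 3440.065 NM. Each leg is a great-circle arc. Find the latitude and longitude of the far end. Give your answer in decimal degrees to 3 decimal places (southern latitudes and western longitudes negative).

latitude 20.702°, longitude -13.169°

Apply the spherical direct solution leg by leg, carrying full precision between legs.
Leg 1: from (19.636°, -75.453°), δ = 1068.9/3440.065 = 0.310721 rad, θ = 113.6° → φ = 11.810°, λ = -58.820°.
Leg 2: from (11.810°, -58.820°), δ = 2676/3440.065 = 0.777892 rad, θ = 72.4° → φ = 20.702°, λ = -13.169°.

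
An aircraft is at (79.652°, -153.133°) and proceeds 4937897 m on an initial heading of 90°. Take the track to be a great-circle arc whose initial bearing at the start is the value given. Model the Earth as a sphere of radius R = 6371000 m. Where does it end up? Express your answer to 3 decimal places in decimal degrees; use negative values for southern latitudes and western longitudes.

δ = 4937897/6371000 = 0.775058 rad (44.4076°).
With φ₁ = 79.652° = 1.390190 rad and θ = 90° = 1.570796 rad:
Applying the spherical law of cosines for sides, sin φ₂ = sin φ₁ cos δ + cos φ₁ sin δ cos θ = 0.702761, so φ₂ = 44.649°.
Then Δλ = atan2(0.125695, 0.023050) = 1.389431 rad, from sin θ sin δ cos φ₁ over cos δ − sin φ₁ sin φ₂.
λ₂ = -153.133° + 79.609° = -73.524°.

latitude 44.649°, longitude -73.524°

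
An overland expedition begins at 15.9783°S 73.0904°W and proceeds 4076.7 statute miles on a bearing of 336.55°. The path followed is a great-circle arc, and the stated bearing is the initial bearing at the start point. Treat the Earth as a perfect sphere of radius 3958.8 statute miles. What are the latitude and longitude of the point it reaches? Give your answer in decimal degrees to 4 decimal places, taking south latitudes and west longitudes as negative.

Central angle δ = d/R = 1.029782 rad.
Converting: φ₁ = -0.278874 rad, θ = 5.873906 rad.
Destination latitude: φ₂ = arcsin( sin φ₁ cos δ + cos φ₁ sin δ cos θ ) = arcsin(0.614241) = 37.8968°.
Δλ = atan2( sin θ sin δ cos φ₁ , cos δ − sin φ₁ sin φ₂ ) = atan2(-0.327938, 0.684090) = -0.447014 rad = -25.6120°.
λ₂ = -73.0904° + -25.6120° = -98.7024°.

latitude 37.8968°, longitude -98.7024°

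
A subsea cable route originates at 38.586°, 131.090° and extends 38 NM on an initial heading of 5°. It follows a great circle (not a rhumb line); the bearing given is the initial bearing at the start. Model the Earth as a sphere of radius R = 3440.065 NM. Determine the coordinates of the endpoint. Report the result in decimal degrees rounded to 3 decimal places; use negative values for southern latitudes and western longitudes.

latitude 39.216°, longitude 131.161°

The arc subtends δ = 38/3440.065 = 0.011046 rad at the centre.
Start latitude φ₁ = 0.673453 rad; initial bearing θ = 0.087266 rad.
Applying the spherical law of cosines for sides, sin φ₂ = sin φ₁ cos δ + cos φ₁ sin δ cos θ = 0.632252, so φ₂ = 39.216°.
Then Δλ = atan2(0.000753, 0.605611) = 0.001243 rad, from sin θ sin δ cos φ₁ over cos δ − sin φ₁ sin φ₂.
λ₂ = 131.090° + 0.071° = 131.161°.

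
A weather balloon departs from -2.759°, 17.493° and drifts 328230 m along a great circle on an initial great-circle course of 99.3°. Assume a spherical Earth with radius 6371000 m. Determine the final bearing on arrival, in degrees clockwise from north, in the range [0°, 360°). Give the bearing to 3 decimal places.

Angular distance δ = d/R = 328230 / 6371000 = 0.051519 rad.
With φ₁ = -2.759° = -0.048154 rad and θ = 99.3° = 1.733112 rad:
sin φ₂ = sin φ₁ cos δ + cos φ₁ sin δ cos θ = (-0.048135)(0.998673) + (0.998841)(0.051497)(-0.161604) = -0.056384
φ₂ = asin(-0.056384) = -0.056413 rad = -3.232°.
For the longitude increment, Δλ = atan2( sin θ sin δ cos φ₁, cos δ − sin φ₁ sin φ₂ ) = atan2(0.050761, 0.995959) = 2.918°.
Hence λ₂ = 17.493° + 2.918° = 20.411°.
The forward bearing on arrival equals the back-azimuth from the destination plus 180°.
Back-azimuth from P₂ (-3.232°, 20.411°) to P₁ (-2.759°, 17.493°), with Δλ' = λ₁ − λ₂ = -2.918°: atan2( sin Δλ' cos φ₁ , cos φ₂ sin φ₁ − sin φ₂ cos φ₁ cos Δλ' ) = 279.147°.
Final bearing = (279.147° + 180°) mod 360° = 99.147°.

final bearing 99.147°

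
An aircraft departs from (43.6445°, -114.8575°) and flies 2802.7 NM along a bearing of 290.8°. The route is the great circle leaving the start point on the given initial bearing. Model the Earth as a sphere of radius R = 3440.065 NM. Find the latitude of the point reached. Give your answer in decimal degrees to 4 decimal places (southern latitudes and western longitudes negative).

Central angle δ = d/R = 0.814723 rad.
Converting: φ₁ = 0.761740 rad, θ = 5.075417 rad.
sin φ₂ = sin φ₁ cos δ + cos φ₁ sin δ cos θ = (0.690182)(0.686070) + (0.723636)(0.727536)(0.355107) = 0.660466
φ₂ = asin(0.660466) = 0.721440 rad = 41.3355°.
For the longitude increment, Δλ = atan2( sin θ sin δ cos φ₁, cos δ − sin φ₁ sin φ₂ ) = atan2(-0.492159, 0.230228) = -64.9302°.
λ₂ = λ₁ + Δλ = -179.7877°.

latitude 41.3355°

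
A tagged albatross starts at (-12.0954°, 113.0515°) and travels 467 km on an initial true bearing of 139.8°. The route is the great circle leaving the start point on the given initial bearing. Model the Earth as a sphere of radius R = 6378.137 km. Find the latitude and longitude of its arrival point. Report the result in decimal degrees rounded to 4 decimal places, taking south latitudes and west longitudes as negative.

latitude -15.2845°, longitude 115.8572°

Central angle δ = d/R = 0.073219 rad.
Converting: φ₁ = -0.211105 rad, θ = 2.439970 rad.
sin φ₂ = sin φ₁ cos δ + cos φ₁ sin δ cos θ = (-0.209540)(0.997321) + (0.977800)(0.073153)(-0.763796) = -0.263613
φ₂ = asin(-0.263613) = -0.266765 rad = -15.2845°.
Δλ = atan2( sin θ sin δ cos φ₁ , cos δ − sin φ₁ sin φ₂ ) = atan2(0.046169, 0.942083) = 0.048968 rad = 2.8057°.
λ₂ = λ₁ + Δλ = 115.8572°.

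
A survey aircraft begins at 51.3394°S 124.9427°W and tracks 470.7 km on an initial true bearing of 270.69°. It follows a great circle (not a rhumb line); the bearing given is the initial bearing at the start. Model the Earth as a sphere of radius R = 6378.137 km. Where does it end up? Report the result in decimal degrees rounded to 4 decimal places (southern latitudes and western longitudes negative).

Central angle δ = d/R = 0.073799 rad.
Converting: φ₁ = -0.896042 rad, θ = 4.724432 rad.
Destination latitude: φ₂ = arcsin( sin φ₁ cos δ + cos φ₁ sin δ cos θ ) = arcsin(-0.778180) = -51.0942°.
For the longitude increment, Δλ = atan2( sin θ sin δ cos φ₁, cos δ − sin φ₁ sin φ₂ ) = atan2(-0.046057, 0.389628) = -6.7416°.
λ₂ = -124.9427° + -6.7416° = -131.6843°.

latitude -51.0942°, longitude -131.6843°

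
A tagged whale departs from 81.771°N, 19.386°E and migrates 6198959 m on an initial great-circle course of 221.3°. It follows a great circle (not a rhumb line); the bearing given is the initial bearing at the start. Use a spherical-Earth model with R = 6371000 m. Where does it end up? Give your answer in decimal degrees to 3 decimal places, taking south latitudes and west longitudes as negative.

The arc subtends δ = 6198959/6371000 = 0.972996 rad at the centre.
Converting: φ₁ = 1.427173 rad, θ = 3.862414 rad.
Destination latitude: φ₂ = arcsin( sin φ₁ cos δ + cos φ₁ sin δ cos θ ) = arcsin(0.468150) = 27.914°.
Then Δλ = atan2(-0.078083, 0.099495) = -0.665400 rad, from sin θ sin δ cos φ₁ over cos δ − sin φ₁ sin φ₂.
Hence λ₂ = 19.386° + -38.125° = -18.739°.

latitude 27.914°, longitude -18.739°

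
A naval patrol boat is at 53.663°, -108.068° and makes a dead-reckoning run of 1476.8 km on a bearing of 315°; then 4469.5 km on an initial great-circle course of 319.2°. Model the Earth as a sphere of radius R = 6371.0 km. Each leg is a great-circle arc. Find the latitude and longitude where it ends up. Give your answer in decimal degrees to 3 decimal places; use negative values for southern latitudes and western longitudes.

Apply the spherical direct solution leg by leg, carrying full precision between legs.
Leg 1: from (53.663°, -108.068°), δ = 1476.8/6371 = 0.231800 rad, θ = 315° → φ = 61.673°, λ = -128.088°.
Leg 2: from (61.673°, -128.088°), δ = 4469.5/6371 = 0.701538 rad, θ = 319.2° → φ = 64.716°, λ = 132.804°.

latitude 64.716°, longitude 132.804°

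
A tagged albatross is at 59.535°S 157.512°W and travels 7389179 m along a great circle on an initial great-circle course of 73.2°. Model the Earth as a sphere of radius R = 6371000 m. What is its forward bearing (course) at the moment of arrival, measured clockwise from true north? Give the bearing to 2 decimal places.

final bearing 29.77°

Angular distance δ = d/R = 7389179 / 6371000 = 1.159815 rad.
Start latitude φ₁ = -1.039082 rad; initial bearing θ = 1.277581 rad.
sin φ₂ = sin φ₁ cos δ + cos φ₁ sin δ cos θ = (-0.861939)(0.399509) + (0.507012)(0.916729)(0.289032) = -0.210013
φ₂ = asin(-0.210013) = -0.211588 rad = -12.123°.
For the longitude increment, Δλ = atan2( sin θ sin δ cos φ₁, cos δ − sin φ₁ sin φ₂ ) = atan2(0.444955, 0.218491) = 63.847°.
λ₂ = -157.512° + 63.847° = -93.665°.
The forward bearing on arrival equals the back-azimuth from the destination plus 180°.
Back-azimuth from P₂ (-12.12°, -93.66°) to P₁ (-59.53°, -157.51°), with Δλ' = λ₁ − λ₂ = -63.85°: atan2( sin Δλ' cos φ₁ , cos φ₂ sin φ₁ − sin φ₂ cos φ₁ cos Δλ' ) = 209.77°.
Final bearing = (209.77° + 180°) mod 360° = 29.77°.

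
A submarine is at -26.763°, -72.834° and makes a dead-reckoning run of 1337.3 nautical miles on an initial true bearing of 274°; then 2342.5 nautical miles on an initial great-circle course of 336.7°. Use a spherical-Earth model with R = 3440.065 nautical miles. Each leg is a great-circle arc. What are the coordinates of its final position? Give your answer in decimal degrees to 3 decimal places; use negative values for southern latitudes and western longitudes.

latitude 13.074°, longitude -111.926°

Apply the spherical direct solution leg by leg, carrying full precision between legs.
Leg 1: from (-26.763°, -72.834°), δ = 1337.3/3440.065 = 0.388743 rad, θ = 274° → φ = -23.147°, λ = -97.115°.
Leg 2: from (-23.147°, -97.115°), δ = 2342.5/3440.065 = 0.680946 rad, θ = 336.7° → φ = 13.074°, λ = -111.926°.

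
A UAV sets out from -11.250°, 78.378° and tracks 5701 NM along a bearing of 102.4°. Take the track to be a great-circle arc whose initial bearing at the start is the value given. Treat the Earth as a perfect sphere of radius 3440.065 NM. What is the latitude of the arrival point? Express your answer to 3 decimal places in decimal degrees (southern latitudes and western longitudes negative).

latitude -11.127°

Angular distance δ = d/R = 5701 / 3440.065 = 1.657236 rad.
Converting: φ₁ = -0.196350 rad, θ = 1.787217 rad.
sin φ₂ = sin φ₁ cos δ + cos φ₁ sin δ cos θ = (-0.195090)(-0.086332) + (0.980785)(0.996266)(-0.214735) = -0.192980
φ₂ = asin(-0.192980) = -0.194199 rad = -11.127°.
Δλ = atan2( sin θ sin δ cos φ₁ , cos δ − sin φ₁ sin φ₂ ) = atan2(0.954329, -0.123981) = 1.699987 rad = 97.402°.
Hence λ₂ = 78.378° + 97.402° = 175.780°.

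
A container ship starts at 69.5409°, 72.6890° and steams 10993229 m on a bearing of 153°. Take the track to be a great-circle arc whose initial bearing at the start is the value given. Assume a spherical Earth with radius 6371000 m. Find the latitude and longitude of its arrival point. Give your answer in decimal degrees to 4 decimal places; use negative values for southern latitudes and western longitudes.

The arc subtends δ = 10993229/6371000 = 1.725511 rad at the centre.
With φ₁ = 69.5409° = 1.213718 rad and θ = 153° = 2.670354 rad:
Destination latitude: φ₂ = arcsin( sin φ₁ cos δ + cos φ₁ sin δ cos θ ) = arcsin(-0.452099) = -26.8784°.
For the longitude increment, Δλ = atan2( sin θ sin δ cos φ₁, cos δ − sin φ₁ sin φ₂ ) = atan2(0.156792, 0.269484) = 30.1918°.
Hence λ₂ = 72.6890° + 30.1918° = 102.8808°.

latitude -26.8784°, longitude 102.8808°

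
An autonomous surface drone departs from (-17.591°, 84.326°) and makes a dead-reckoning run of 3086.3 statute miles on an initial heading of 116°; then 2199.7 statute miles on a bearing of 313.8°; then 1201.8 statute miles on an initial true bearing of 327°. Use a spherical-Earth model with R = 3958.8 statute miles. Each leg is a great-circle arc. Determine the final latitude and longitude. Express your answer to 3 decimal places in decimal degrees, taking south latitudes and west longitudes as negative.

Apply the spherical direct solution leg by leg, carrying full precision between legs.
Leg 1: from (-17.591°, 84.326°), δ = 3086.3/3958.8 = 0.779605 rad, θ = 116° → φ = -30.577°, λ = 131.541°.
Leg 2: from (-30.577°, 131.541°), δ = 2199.7/3958.8 = 0.555648 rad, θ = 313.8° → φ = -6.767°, λ = 108.997°.
Leg 3: from (-6.767°, 108.997°), δ = 1201.8/3958.8 = 0.303577 rad, θ = 327° → φ = 7.846°, λ = 99.537°.

latitude 7.846°, longitude 99.537°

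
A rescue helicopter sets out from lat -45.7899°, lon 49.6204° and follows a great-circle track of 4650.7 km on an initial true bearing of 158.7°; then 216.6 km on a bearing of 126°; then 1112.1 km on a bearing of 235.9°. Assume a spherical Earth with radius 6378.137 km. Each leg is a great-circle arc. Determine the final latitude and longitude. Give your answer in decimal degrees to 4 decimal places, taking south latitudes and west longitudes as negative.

latitude -78.5323°, longitude 82.8226°

Apply the spherical direct solution leg by leg, carrying full precision between legs.
Leg 1: from (-45.7899°, 49.6204°), δ = 4650.7/6378.137 = 0.729163 rad, θ = 158.7° → φ = -75.3220°, λ = 122.3898°.
Leg 2: from (-75.3220°, 122.3898°), δ = 216.6/6378.137 = 0.033960 rad, θ = 126° → φ = -76.3765°, λ = 129.0869°.
Leg 3: from (-76.3765°, 129.0869°), δ = 1112.1/6378.137 = 0.174361 rad, θ = 235.9° → φ = -78.5323°, λ = 82.8226°.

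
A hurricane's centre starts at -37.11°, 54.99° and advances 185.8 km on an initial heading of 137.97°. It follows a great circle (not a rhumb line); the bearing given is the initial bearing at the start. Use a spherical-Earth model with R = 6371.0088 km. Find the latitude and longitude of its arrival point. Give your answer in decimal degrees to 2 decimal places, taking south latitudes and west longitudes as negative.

latitude -38.34°, longitude 56.42°

δ = 185.8/6371.0088 = 0.029163 rad (1.6709°).
With φ₁ = -37.11° = -0.647692 rad and θ = 137.97° = 2.408031 rad:
sin φ₂ = sin φ₁ cos δ + cos φ₁ sin δ cos θ = (-0.603347)(0.999575) + (0.797479)(0.029159)(-0.742794) = -0.620363
φ₂ = asin(-0.620363) = -0.669206 rad = -38.34°.
Then Δλ = atan2(0.015569, 0.625280) = 0.024894 rad, from sin θ sin δ cos φ₁ over cos δ − sin φ₁ sin φ₂.
λ₂ = 54.99° + 1.43° = 56.42°.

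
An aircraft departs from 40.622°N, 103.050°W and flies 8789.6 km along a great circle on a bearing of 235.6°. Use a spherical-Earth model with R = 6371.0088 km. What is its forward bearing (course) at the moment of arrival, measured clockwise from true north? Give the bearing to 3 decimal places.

Central angle δ = d/R = 1.379625 rad.
Converting: φ₁ = 0.708988 rad, θ = 4.111996 rad.
Applying the spherical law of cosines for sides, sin φ₂ = sin φ₁ cos δ + cos φ₁ sin δ cos θ = -0.297301, so φ₂ = -17.296°.
Δλ = atan2( sin θ sin δ cos φ₁ , cos δ − sin φ₁ sin φ₂ ) = atan2(-0.614869, 0.383572) = -1.013041 rad = -58.043°.
λ₂ = -103.050° + -58.043° = -161.093°.
The forward bearing on arrival equals the back-azimuth from the destination plus 180°.
Back-azimuth from P₂ (-17.296°, -161.093°) to P₁ (40.622°, -103.050°), with Δλ' = λ₁ − λ₂ = 58.043°: atan2( sin Δλ' cos φ₁ , cos φ₂ sin φ₁ − sin φ₂ cos φ₁ cos Δλ' ) = 40.991°.
Final bearing = (40.991° + 180°) mod 360° = 220.991°.

final bearing 220.991°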